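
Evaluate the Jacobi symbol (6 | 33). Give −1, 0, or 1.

Pull out 2: since 33 ≡ 1 (mod 8), (2/33) = +1.
Reciprocity: 3 ≡ 3 and 33 ≡ 1 (mod 4), so (3/33) = +(33/3).
Reduce top mod 3: now compute (0/3).
Top reduces to 0: gcd > 1, so the symbol is 0.

0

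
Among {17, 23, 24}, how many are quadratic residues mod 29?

2

(17/29) = -1 → non-residue.
(23/29) = +1 → QR.
(24/29) = +1 → QR.
Total quadratic residues among the 3: 2.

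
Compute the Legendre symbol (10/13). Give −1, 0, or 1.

Euler's criterion: (10/13) ≡ 10^6 (mod 13).
10^2 ≡ 9 (mod 13)
10^4 ≡ 3 (mod 13)
10^6 = 10^(4+2) ≡ 1 (mod 13).
Result is 1, so (10/13) = 1.

1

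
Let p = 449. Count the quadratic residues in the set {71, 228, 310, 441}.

(71/449) = -1 → non-residue.
(228/449) = +1 → QR.
(310/449) = -1 → non-residue.
(441/449) = +1 → QR.
Total quadratic residues among the 4: 2.

2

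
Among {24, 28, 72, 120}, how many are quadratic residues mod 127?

(24/127) = -1 → non-residue.
(28/127) = -1 → non-residue.
(72/127) = +1 → QR.
(120/127) = +1 → QR.
Total quadratic residues among the 4: 2.

2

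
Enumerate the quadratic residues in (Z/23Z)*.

1 2 3 4 6 8 9 12 13 16 18

Square k = 1,…,11 (k and 23−k give the same square):
1²=1, 2²=4, 3²=9, 4²=16, 5²≡2, 6²≡13, 7²≡3, 8²≡18, 9²≡12, 10²≡8, 11²≡6 (mod 23).
So the quadratic residues mod 23 are {1, 2, 3, 4, 6, 8, 9, 12, 13, 16, 18}.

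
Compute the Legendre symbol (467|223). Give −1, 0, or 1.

-1

Euler's criterion: (467/223) ≡ 21^111 (mod 223).
21^2 ≡ 218 (mod 223)
21^4 ≡ 25 (mod 223)
21^8 ≡ 179 (mod 223)
21^16 ≡ 152 (mod 223)
21^32 ≡ 135 (mod 223)
21^64 ≡ 162 (mod 223)
21^111 = 21^(64+32+8+4+2+1) ≡ 222 (mod 223).
Result is 222 ≡ −1, so (467/223) = −1.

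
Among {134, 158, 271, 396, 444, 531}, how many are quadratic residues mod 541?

(134/541) = +1 → QR.
(158/541) = -1 → non-residue.
(271/541) = -1 → non-residue.
(396/541) = -1 → non-residue.
(444/541) = -1 → non-residue.
(531/541) = -1 → non-residue.
Total quadratic residues among the 6: 1.

1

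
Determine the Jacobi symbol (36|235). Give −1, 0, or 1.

Pull out 2^2: since 235 ≡ 3 (mod 8), (2/235) = -1, so (2/235)^2 = +1.
Reciprocity: 9 ≡ 1 and 235 ≡ 3 (mod 4), so (9/235) = +(235/9).
Reduce top mod 9: now compute (1/9).
Reached (1/9) = 1. Collecting the sign flips along the way, the symbol is +1.

1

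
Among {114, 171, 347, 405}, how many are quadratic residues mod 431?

4

(114/431) = +1 → QR.
(171/431) = +1 → QR.
(347/431) = +1 → QR.
(405/431) = +1 → QR.
Total quadratic residues among the 4: 4.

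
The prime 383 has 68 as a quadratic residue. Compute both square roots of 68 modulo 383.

40, 343

Since 383 ≡ 3 (mod 4), a square root of 68 is 68^((383+1)/4) = 68^96 mod 383.
Repeated squaring: 68^2≡28, 68^4≡18, 68^8≡324, 68^16≡34, 68^32≡7, 68^64≡49 (mod 383).
68^96 = 68^(64+32) ≡ 343 (mod 383).
Check: 343² = 117649 ≡ 68 (mod 383). The two roots are 40 and 343.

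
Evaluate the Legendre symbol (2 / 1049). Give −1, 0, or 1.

1

Pull out 2: since 1049 ≡ 1 (mod 8), (2/1049) = +1.
Reached (1/1049) = 1. Collecting the sign flips along the way, the symbol is +1.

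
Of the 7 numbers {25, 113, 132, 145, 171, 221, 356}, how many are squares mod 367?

(25/367) = +1 → QR.
(113/367) = +1 → QR.
(132/367) = +1 → QR.
(145/367) = +1 → QR.
(171/367) = -1 → non-residue.
(221/367) = -1 → non-residue.
(356/367) = +1 → QR.
Total quadratic residues among the 7: 5.

5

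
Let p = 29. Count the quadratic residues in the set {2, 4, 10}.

(2/29) = -1 → non-residue.
(4/29) = +1 → QR.
(10/29) = -1 → non-residue.
Total quadratic residues among the 3: 1.

1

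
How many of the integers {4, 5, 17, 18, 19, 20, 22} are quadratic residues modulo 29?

4

(4/29) = +1 → QR.
(5/29) = +1 → QR.
(17/29) = -1 → non-residue.
(18/29) = -1 → non-residue.
(19/29) = -1 → non-residue.
(20/29) = +1 → QR.
(22/29) = +1 → QR.
Total quadratic residues among the 7: 4.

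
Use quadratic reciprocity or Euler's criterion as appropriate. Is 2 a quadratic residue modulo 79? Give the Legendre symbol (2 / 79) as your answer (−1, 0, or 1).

1

Pull out 2: since 79 ≡ 7 (mod 8), (2/79) = +1.
Reached (1/79) = 1. Collecting the sign flips along the way, the symbol is +1.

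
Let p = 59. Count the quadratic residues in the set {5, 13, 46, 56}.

2

(5/59) = +1 → QR.
(13/59) = -1 → non-residue.
(46/59) = +1 → QR.
(56/59) = -1 → non-residue.
Total quadratic residues among the 4: 2.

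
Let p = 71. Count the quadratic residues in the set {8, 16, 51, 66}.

(8/71) = +1 → QR.
(16/71) = +1 → QR.
(51/71) = -1 → non-residue.
(66/71) = -1 → non-residue.
Total quadratic residues among the 4: 2.

2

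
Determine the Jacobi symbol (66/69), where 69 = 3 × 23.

0

Pull out 2: since 69 ≡ 5 (mod 8), (2/69) = -1.
Reciprocity: 33 ≡ 1 and 69 ≡ 1 (mod 4), so (33/69) = +(69/33).
Reduce top mod 33: now compute (3/33).
Reciprocity: 3 ≡ 3 and 33 ≡ 1 (mod 4), so (3/33) = +(33/3).
Reduce top mod 3: now compute (0/3).
Top reduces to 0: gcd > 1, so the symbol is 0.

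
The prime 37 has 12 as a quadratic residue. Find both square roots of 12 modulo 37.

7, 30

37 ≡ 1 (mod 4), so we find a root by search.
Trying successive values, 7² = 49 ≡ 12 (mod 37). The other root is 37 − 7 = 30.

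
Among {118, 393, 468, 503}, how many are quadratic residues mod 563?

2

(118/563) = -1 → non-residue.
(393/563) = -1 → non-residue.
(468/563) = +1 → QR.
(503/563) = +1 → QR.
Total quadratic residues among the 4: 2.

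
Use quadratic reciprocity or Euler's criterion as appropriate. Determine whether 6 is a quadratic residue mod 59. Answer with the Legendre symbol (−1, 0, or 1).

-1

Pull out 2: since 59 ≡ 3 (mod 8), (2/59) = -1.
Reciprocity: 3 ≡ 3 and 59 ≡ 3 (mod 4), so (3/59) = −(59/3).
Reduce top mod 3: now compute (2/3).
Pull out 2: since 3 ≡ 3 (mod 8), (2/3) = -1.
Reached (1/3) = 1. Collecting the sign flips along the way, the symbol is -1.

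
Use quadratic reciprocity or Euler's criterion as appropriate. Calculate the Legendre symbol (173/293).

Reciprocity: 173 ≡ 1 and 293 ≡ 1 (mod 4), so (173/293) = +(293/173).
Reduce top mod 173: now compute (120/173).
Pull out 2^3: since 173 ≡ 5 (mod 8), (2/173) = -1, so (2/173)^3 = -1.
Reciprocity: 15 ≡ 3 and 173 ≡ 1 (mod 4), so (15/173) = +(173/15).
Reduce top mod 15: now compute (8/15).
Pull out 2^3: since 15 ≡ 7 (mod 8), (2/15) = +1, so (2/15)^3 = +1.
Reached (1/15) = 1. Collecting the sign flips along the way, the symbol is -1.

-1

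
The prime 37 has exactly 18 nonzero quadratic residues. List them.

Square k = 1,…,18 (k and 37−k give the same square):
1²=1, 2²=4, 3²=9, 4²=16, 5²=25, 6²=36, 7²≡12, 8²≡27, 9²≡7, 10²≡26, 11²≡10, 12²≡33, 13²≡21, 14²≡11, 15²≡3, 16²≡34, 17²≡30, 18²≡28 (mod 37).
So the quadratic residues mod 37 are {1, 3, 4, 7, 9, 10, 11, 12, 16, 21, 25, 26, 27, 28, 30, 33, 34, 36}.

1,3,4,7,9,10,11,12,16,21,25,26,27,28,30,33,34,36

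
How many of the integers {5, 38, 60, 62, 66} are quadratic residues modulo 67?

2

(5/67) = -1 → non-residue.
(38/67) = -1 → non-residue.
(60/67) = +1 → QR.
(62/67) = +1 → QR.
(66/67) = -1 → non-residue.
Total quadratic residues among the 5: 2.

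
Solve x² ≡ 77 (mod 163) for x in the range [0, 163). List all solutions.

27, 136

Since 163 ≡ 3 (mod 4), a square root of 77 is 77^((163+1)/4) = 77^41 mod 163.
Repeated squaring: 77^2≡61, 77^4≡135, 77^8≡132, 77^16≡146, 77^32≡126 (mod 163).
77^41 = 77^(32+8+1) ≡ 136 (mod 163).
Check: 136² = 18496 ≡ 77 (mod 163). The two roots are 27 and 136.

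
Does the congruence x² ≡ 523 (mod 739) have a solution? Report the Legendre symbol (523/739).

Reciprocity: 523 ≡ 3 and 739 ≡ 3 (mod 4), so (523/739) = −(739/523).
Reduce top mod 523: now compute (216/523).
Pull out 2^3: since 523 ≡ 3 (mod 8), (2/523) = -1, so (2/523)^3 = -1.
Reciprocity: 27 ≡ 3 and 523 ≡ 3 (mod 4), so (27/523) = −(523/27).
Reduce top mod 27: now compute (10/27).
Pull out 2: since 27 ≡ 3 (mod 8), (2/27) = -1.
Reciprocity: 5 ≡ 1 and 27 ≡ 3 (mod 4), so (5/27) = +(27/5).
Reduce top mod 5: now compute (2/5).
Pull out 2: since 5 ≡ 5 (mod 8), (2/5) = -1.
Reached (1/5) = 1. Collecting the sign flips along the way, the symbol is -1.

-1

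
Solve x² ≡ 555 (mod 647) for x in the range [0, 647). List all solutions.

43, 604

Since 647 ≡ 3 (mod 4), a square root of 555 is 555^((647+1)/4) = 555^162 mod 647.
Repeated squaring: 555^2≡53, 555^4≡221, 555^8≡316, 555^16≡218, 555^32≡293, 555^64≡445, 555^128≡43 (mod 647).
555^162 = 555^(128+32+2) ≡ 43 (mod 647).
Check: 43² = 1849 ≡ 555 (mod 647). The two roots are 43 and 604.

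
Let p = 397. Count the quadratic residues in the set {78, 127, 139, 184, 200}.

2

(78/397) = +1 → QR.
(127/397) = +1 → QR.
(139/397) = -1 → non-residue.
(184/397) = -1 → non-residue.
(200/397) = -1 → non-residue.
Total quadratic residues among the 5: 2.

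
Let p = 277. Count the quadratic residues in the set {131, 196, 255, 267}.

4

(131/277) = +1 → QR.
(196/277) = +1 → QR.
(255/277) = +1 → QR.
(267/277) = +1 → QR.
Total quadratic residues among the 4: 4.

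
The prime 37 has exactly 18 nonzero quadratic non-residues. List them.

Square k = 1,…,18 (k and 37−k give the same square):
1²=1, 2²=4, 3²=9, 4²=16, 5²=25, 6²=36, 7²≡12, 8²≡27, 9²≡7, 10²≡26, 11²≡10, 12²≡33, 13²≡21, 14²≡11, 15²≡3, 16²≡34, 17²≡30, 18²≡28 (mod 37).
The residues are {1, 3, 4, 7, 9, 10, 11, 12, 16, 21, 25, 26, 27, 28, 30, 33, 34, 36}; the non-residues are the remaining 18 nonzero classes.

2 5 6 8 13 14 15 17 18 19 20 22 23 24 29 31 32 35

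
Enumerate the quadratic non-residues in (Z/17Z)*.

Square k = 1,…,8 (k and 17−k give the same square):
1²=1, 2²=4, 3²=9, 4²=16, 5²≡8, 6²≡2, 7²≡15, 8²≡13 (mod 17).
The residues are {1, 2, 4, 8, 9, 13, 15, 16}; the non-residues are the remaining 8 nonzero classes.

3, 5, 6, 7, 10, 11, 12, 14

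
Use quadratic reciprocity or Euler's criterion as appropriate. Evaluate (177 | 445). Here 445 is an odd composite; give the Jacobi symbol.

Reciprocity: 177 ≡ 1 and 445 ≡ 1 (mod 4), so (177/445) = +(445/177).
Reduce top mod 177: now compute (91/177).
Reciprocity: 91 ≡ 3 and 177 ≡ 1 (mod 4), so (91/177) = +(177/91).
Reduce top mod 91: now compute (86/91).
Pull out 2: since 91 ≡ 3 (mod 8), (2/91) = -1.
Reciprocity: 43 ≡ 3 and 91 ≡ 3 (mod 4), so (43/91) = −(91/43).
Reduce top mod 43: now compute (5/43).
Reciprocity: 5 ≡ 1 and 43 ≡ 3 (mod 4), so (5/43) = +(43/5).
Reduce top mod 5: now compute (3/5).
Reciprocity: 3 ≡ 3 and 5 ≡ 1 (mod 4), so (3/5) = +(5/3).
Reduce top mod 3: now compute (2/3).
Pull out 2: since 3 ≡ 3 (mod 8), (2/3) = -1.
Reached (1/3) = 1. Collecting the sign flips along the way, the symbol is -1.

-1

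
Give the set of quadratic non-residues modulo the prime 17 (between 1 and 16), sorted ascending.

3 5 6 7 10 11 12 14

Square k = 1,…,8 (k and 17−k give the same square):
1²=1, 2²=4, 3²=9, 4²=16, 5²≡8, 6²≡2, 7²≡15, 8²≡13 (mod 17).
The residues are {1, 2, 4, 8, 9, 13, 15, 16}; the non-residues are the remaining 8 nonzero classes.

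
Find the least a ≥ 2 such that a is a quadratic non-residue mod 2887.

3

(2/2887) = +1, so 2 is a residue.
(3/2887) = −1, so 3 is the smallest positive non-residue mod 2887.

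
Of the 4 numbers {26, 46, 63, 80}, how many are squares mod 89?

1

(26/89) = -1 → non-residue.
(46/89) = -1 → non-residue.
(63/89) = -1 → non-residue.
(80/89) = +1 → QR.
Total quadratic residues among the 4: 1.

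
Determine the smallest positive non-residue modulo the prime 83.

(2/83) = −1, so 2 is the smallest positive non-residue mod 83.

2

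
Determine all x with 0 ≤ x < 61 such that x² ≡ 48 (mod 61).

29, 32

61 ≡ 1 (mod 4), so we find a root by search.
Trying successive values, 29² = 841 ≡ 48 (mod 61). The other root is 61 − 29 = 32.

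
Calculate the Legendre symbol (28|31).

1

Pull out 2^2: since 31 ≡ 7 (mod 8), (2/31) = +1, so (2/31)^2 = +1.
Reciprocity: 7 ≡ 3 and 31 ≡ 3 (mod 4), so (7/31) = −(31/7).
Reduce top mod 7: now compute (3/7).
Reciprocity: 3 ≡ 3 and 7 ≡ 3 (mod 4), so (3/7) = −(7/3).
Reduce top mod 3: now compute (1/3).
Reached (1/3) = 1. Collecting the sign flips along the way, the symbol is +1.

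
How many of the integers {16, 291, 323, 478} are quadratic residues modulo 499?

3

(16/499) = +1 → QR.
(291/499) = +1 → QR.
(323/499) = +1 → QR.
(478/499) = -1 → non-residue.
Total quadratic residues among the 4: 3.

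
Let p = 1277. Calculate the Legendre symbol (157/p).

-1

Reciprocity: 157 ≡ 1 and 1277 ≡ 1 (mod 4), so (157/1277) = +(1277/157).
Reduce top mod 157: now compute (21/157).
Reciprocity: 21 ≡ 1 and 157 ≡ 1 (mod 4), so (21/157) = +(157/21).
Reduce top mod 21: now compute (10/21).
Pull out 2: since 21 ≡ 5 (mod 8), (2/21) = -1.
Reciprocity: 5 ≡ 1 and 21 ≡ 1 (mod 4), so (5/21) = +(21/5).
Reduce top mod 5: now compute (1/5).
Reached (1/5) = 1. Collecting the sign flips along the way, the symbol is -1.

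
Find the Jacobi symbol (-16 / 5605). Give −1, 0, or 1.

First reduce: -16 ≡ 5589 (mod 5605).
Reciprocity: 5589 ≡ 1 and 5605 ≡ 1 (mod 4), so (5589/5605) = +(5605/5589).
Reduce top mod 5589: now compute (16/5589).
Pull out 2^4: since 5589 ≡ 5 (mod 8), (2/5589) = -1, so (2/5589)^4 = +1.
Reached (1/5589) = 1. Collecting the sign flips along the way, the symbol is +1.

1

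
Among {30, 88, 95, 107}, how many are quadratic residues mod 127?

3

(30/127) = +1 → QR.
(88/127) = +1 → QR.
(95/127) = -1 → non-residue.
(107/127) = +1 → QR.
Total quadratic residues among the 4: 3.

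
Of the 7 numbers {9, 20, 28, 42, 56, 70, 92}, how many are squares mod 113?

(9/113) = +1 → QR.
(20/113) = -1 → non-residue.
(28/113) = +1 → QR.
(42/113) = -1 → non-residue.
(56/113) = +1 → QR.
(70/113) = -1 → non-residue.
(92/113) = -1 → non-residue.
Total quadratic residues among the 7: 3.

3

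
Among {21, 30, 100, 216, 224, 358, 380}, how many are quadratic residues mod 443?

(21/443) = -1 → non-residue.
(30/443) = +1 → QR.
(100/443) = +1 → QR.
(216/443) = -1 → non-residue.
(224/443) = +1 → QR.
(358/443) = +1 → QR.
(380/443) = +1 → QR.
Total quadratic residues among the 7: 5.

5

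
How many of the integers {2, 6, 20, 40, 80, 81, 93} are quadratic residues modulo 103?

3

(2/103) = +1 → QR.
(6/103) = -1 → non-residue.
(20/103) = -1 → non-residue.
(40/103) = -1 → non-residue.
(80/103) = -1 → non-residue.
(81/103) = +1 → QR.
(93/103) = +1 → QR.
Total quadratic residues among the 7: 3.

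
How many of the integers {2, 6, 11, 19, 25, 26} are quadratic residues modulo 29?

(2/29) = -1 → non-residue.
(6/29) = +1 → QR.
(11/29) = -1 → non-residue.
(19/29) = -1 → non-residue.
(25/29) = +1 → QR.
(26/29) = -1 → non-residue.
Total quadratic residues among the 6: 2.

2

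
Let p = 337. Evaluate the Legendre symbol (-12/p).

1

Euler's criterion: (-12/337) ≡ 325^168 (mod 337).
325^2 ≡ 144 (mod 337)
325^4 ≡ 179 (mod 337)
325^8 ≡ 26 (mod 337)
325^16 ≡ 2 (mod 337)
325^32 ≡ 4 (mod 337)
325^64 ≡ 16 (mod 337)
325^128 ≡ 256 (mod 337)
325^168 = 325^(128+32+8) ≡ 1 (mod 337).
Result is 1, so (-12/337) = 1.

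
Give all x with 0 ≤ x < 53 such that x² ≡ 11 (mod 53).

53 ≡ 1 (mod 4), so we find a root by search.
Trying successive values, 8² = 64 ≡ 11 (mod 53). The other root is 53 − 8 = 45.

8, 45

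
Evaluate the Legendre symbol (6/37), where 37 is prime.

-1

Euler's criterion: (6/37) ≡ 6^18 (mod 37).
6^2 ≡ 36 (mod 37)
6^4 ≡ 1 (mod 37)
6^8 ≡ 1 (mod 37)
6^16 ≡ 1 (mod 37)
6^18 = 6^(16+2) ≡ 36 (mod 37).
Result is 36 ≡ −1, so (6/37) = −1.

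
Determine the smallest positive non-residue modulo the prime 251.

(2/251) = −1, so 2 is the smallest positive non-residue mod 251.

2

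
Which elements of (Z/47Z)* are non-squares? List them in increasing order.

5 10 11 13 15 19 20 22 23 26 29 30 31 33 35 38 39 40 41 43 44 45 46

Square k = 1,…,23 (k and 47−k give the same square):
1²=1, 2²=4, 3²=9, 4²=16, 5²=25, 6²=36, 7²≡2, 8²≡17, 9²≡34, 10²≡6, 11²≡27, 12²≡3, 13²≡28, 14²≡8, 15²≡37, 16²≡21, 17²≡7, 18²≡42, 19²≡32, 20²≡24, 21²≡18, 22²≡14, 23²≡12 (mod 47).
The residues are {1, 2, 3, 4, 6, 7, 8, 9, 12, 14, 16, 17, 18, 21, 24, 25, 27, 28, 32, 34, 36, 37, 42}; the non-residues are the remaining 23 nonzero classes.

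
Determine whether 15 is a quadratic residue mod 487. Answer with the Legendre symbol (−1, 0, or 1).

Reciprocity: 15 ≡ 3 and 487 ≡ 3 (mod 4), so (15/487) = −(487/15).
Reduce top mod 15: now compute (7/15).
Reciprocity: 7 ≡ 3 and 15 ≡ 3 (mod 4), so (7/15) = −(15/7).
Reduce top mod 7: now compute (1/7).
Reached (1/7) = 1. Collecting the sign flips along the way, the symbol is +1.

1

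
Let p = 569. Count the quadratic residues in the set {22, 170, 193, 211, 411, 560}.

(22/569) = -1 → non-residue.
(170/569) = +1 → QR.
(193/569) = -1 → non-residue.
(211/569) = -1 → non-residue.
(411/569) = +1 → QR.
(560/569) = +1 → QR.
Total quadratic residues among the 6: 3.

3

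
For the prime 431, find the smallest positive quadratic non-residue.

(2/431) = +1, so 2 is a residue.
(3/431) = +1, so 3 is a residue.
(4/431) = +1, so 4 is a residue.
(5/431) = +1, so 5 is a residue.
(6/431) = +1, so 6 is a residue.
(7/431) = −1, so 7 is the smallest positive non-residue mod 431.

7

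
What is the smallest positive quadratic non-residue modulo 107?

(2/107) = −1, so 2 is the smallest positive non-residue mod 107.

2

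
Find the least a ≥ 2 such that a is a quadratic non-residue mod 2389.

2

(2/2389) = −1, so 2 is the smallest positive non-residue mod 2389.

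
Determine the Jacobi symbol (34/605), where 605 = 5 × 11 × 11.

Pull out 2: since 605 ≡ 5 (mod 8), (2/605) = -1.
Reciprocity: 17 ≡ 1 and 605 ≡ 1 (mod 4), so (17/605) = +(605/17).
Reduce top mod 17: now compute (10/17).
Pull out 2: since 17 ≡ 1 (mod 8), (2/17) = +1.
Reciprocity: 5 ≡ 1 and 17 ≡ 1 (mod 4), so (5/17) = +(17/5).
Reduce top mod 5: now compute (2/5).
Pull out 2: since 5 ≡ 5 (mod 8), (2/5) = -1.
Reached (1/5) = 1. Collecting the sign flips along the way, the symbol is +1.

1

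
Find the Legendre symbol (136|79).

First reduce: 136 ≡ 57 (mod 79).
Reciprocity: 57 ≡ 1 and 79 ≡ 3 (mod 4), so (57/79) = +(79/57).
Reduce top mod 57: now compute (22/57).
Pull out 2: since 57 ≡ 1 (mod 8), (2/57) = +1.
Reciprocity: 11 ≡ 3 and 57 ≡ 1 (mod 4), so (11/57) = +(57/11).
Reduce top mod 11: now compute (2/11).
Pull out 2: since 11 ≡ 3 (mod 8), (2/11) = -1.
Reached (1/11) = 1. Collecting the sign flips along the way, the symbol is -1.

-1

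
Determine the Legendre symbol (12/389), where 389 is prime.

-1

Pull out 2^2: since 389 ≡ 5 (mod 8), (2/389) = -1, so (2/389)^2 = +1.
Reciprocity: 3 ≡ 3 and 389 ≡ 1 (mod 4), so (3/389) = +(389/3).
Reduce top mod 3: now compute (2/3).
Pull out 2: since 3 ≡ 3 (mod 8), (2/3) = -1.
Reached (1/3) = 1. Collecting the sign flips along the way, the symbol is -1.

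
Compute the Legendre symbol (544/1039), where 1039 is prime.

Euler's criterion: (544/1039) ≡ 544^519 (mod 1039).
544^2 ≡ 860 (mod 1039)
544^4 ≡ 871 (mod 1039)
544^8 ≡ 171 (mod 1039)
544^16 ≡ 149 (mod 1039)
544^32 ≡ 382 (mod 1039)
544^64 ≡ 464 (mod 1039)
544^128 ≡ 223 (mod 1039)
544^256 ≡ 896 (mod 1039)
544^512 ≡ 708 (mod 1039)
544^519 = 544^(512+4+2+1) ≡ 1 (mod 1039).
Result is 1, so (544/1039) = 1.

1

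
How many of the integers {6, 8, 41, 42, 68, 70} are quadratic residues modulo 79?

2

(6/79) = -1 → non-residue.
(8/79) = +1 → QR.
(41/79) = -1 → non-residue.
(42/79) = +1 → QR.
(68/79) = -1 → non-residue.
(70/79) = -1 → non-residue.
Total quadratic residues among the 6: 2.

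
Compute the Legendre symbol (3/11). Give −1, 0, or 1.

Reciprocity: 3 ≡ 3 and 11 ≡ 3 (mod 4), so (3/11) = −(11/3).
Reduce top mod 3: now compute (2/3).
Pull out 2: since 3 ≡ 3 (mod 8), (2/3) = -1.
Reached (1/3) = 1. Collecting the sign flips along the way, the symbol is +1.

1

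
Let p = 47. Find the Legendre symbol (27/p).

1

Reciprocity: 27 ≡ 3 and 47 ≡ 3 (mod 4), so (27/47) = −(47/27).
Reduce top mod 27: now compute (20/27).
Pull out 2^2: since 27 ≡ 3 (mod 8), (2/27) = -1, so (2/27)^2 = +1.
Reciprocity: 5 ≡ 1 and 27 ≡ 3 (mod 4), so (5/27) = +(27/5).
Reduce top mod 5: now compute (2/5).
Pull out 2: since 5 ≡ 5 (mod 8), (2/5) = -1.
Reached (1/5) = 1. Collecting the sign flips along the way, the symbol is +1.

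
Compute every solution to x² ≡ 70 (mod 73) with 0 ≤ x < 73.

17, 56

73 ≡ 1 (mod 4), so we find a root by search.
Trying successive values, 17² = 289 ≡ 70 (mod 73). The other root is 73 − 17 = 56.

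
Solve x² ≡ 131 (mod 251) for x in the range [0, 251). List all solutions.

70, 181

Since 251 ≡ 3 (mod 4), a square root of 131 is 131^((251+1)/4) = 131^63 mod 251.
Repeated squaring: 131^2≡93, 131^4≡115, 131^8≡173, 131^16≡60, 131^32≡86 (mod 251).
131^63 = 131^(32+16+8+4+2+1) ≡ 181 (mod 251).
Check: 181² = 32761 ≡ 131 (mod 251). The two roots are 70 and 181.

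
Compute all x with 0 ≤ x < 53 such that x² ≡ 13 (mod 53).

15, 38

53 ≡ 1 (mod 4), so we find a root by search.
Trying successive values, 15² = 225 ≡ 13 (mod 53). The other root is 53 − 15 = 38.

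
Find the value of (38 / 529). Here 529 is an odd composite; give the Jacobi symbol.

Pull out 2: since 529 ≡ 1 (mod 8), (2/529) = +1.
Reciprocity: 19 ≡ 3 and 529 ≡ 1 (mod 4), so (19/529) = +(529/19).
Reduce top mod 19: now compute (16/19).
Pull out 2^4: since 19 ≡ 3 (mod 8), (2/19) = -1, so (2/19)^4 = +1.
Reached (1/19) = 1. Collecting the sign flips along the way, the symbol is +1.

1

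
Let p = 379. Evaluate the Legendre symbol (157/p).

Reciprocity: 157 ≡ 1 and 379 ≡ 3 (mod 4), so (157/379) = +(379/157).
Reduce top mod 157: now compute (65/157).
Reciprocity: 65 ≡ 1 and 157 ≡ 1 (mod 4), so (65/157) = +(157/65).
Reduce top mod 65: now compute (27/65).
Reciprocity: 27 ≡ 3 and 65 ≡ 1 (mod 4), so (27/65) = +(65/27).
Reduce top mod 27: now compute (11/27).
Reciprocity: 11 ≡ 3 and 27 ≡ 3 (mod 4), so (11/27) = −(27/11).
Reduce top mod 11: now compute (5/11).
Reciprocity: 5 ≡ 1 and 11 ≡ 3 (mod 4), so (5/11) = +(11/5).
Reduce top mod 5: now compute (1/5).
Reached (1/5) = 1. Collecting the sign flips along the way, the symbol is -1.

-1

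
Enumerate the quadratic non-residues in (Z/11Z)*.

2 6 7 8 10

Square k = 1,…,5 (k and 11−k give the same square):
1²=1, 2²=4, 3²=9, 4²≡5, 5²≡3 (mod 11).
The residues are {1, 3, 4, 5, 9}; the non-residues are the remaining 5 nonzero classes.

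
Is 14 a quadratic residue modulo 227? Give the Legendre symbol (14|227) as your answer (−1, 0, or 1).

Pull out 2: since 227 ≡ 3 (mod 8), (2/227) = -1.
Reciprocity: 7 ≡ 3 and 227 ≡ 3 (mod 4), so (7/227) = −(227/7).
Reduce top mod 7: now compute (3/7).
Reciprocity: 3 ≡ 3 and 7 ≡ 3 (mod 4), so (3/7) = −(7/3).
Reduce top mod 3: now compute (1/3).
Reached (1/3) = 1. Collecting the sign flips along the way, the symbol is -1.

-1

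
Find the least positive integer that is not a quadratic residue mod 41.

(2/41) = +1, so 2 is a residue.
(3/41) = −1, so 3 is the smallest positive non-residue mod 41.

3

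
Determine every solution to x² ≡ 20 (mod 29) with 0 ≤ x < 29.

7, 22

29 ≡ 1 (mod 4), so we find a root by search.
Trying successive values, 7² = 49 ≡ 20 (mod 29). The other root is 29 − 7 = 22.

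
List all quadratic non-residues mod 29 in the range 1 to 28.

Square k = 1,…,14 (k and 29−k give the same square):
1²=1, 2²=4, 3²=9, 4²=16, 5²=25, 6²≡7, 7²≡20, 8²≡6, 9²≡23, 10²≡13, 11²≡5, 12²≡28, 13²≡24, 14²≡22 (mod 29).
The residues are {1, 4, 5, 6, 7, 9, 13, 16, 20, 22, 23, 24, 25, 28}; the non-residues are the remaining 14 nonzero classes.

2 3 8 10 11 12 14 15 17 18 19 21 26 27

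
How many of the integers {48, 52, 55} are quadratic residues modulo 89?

1

(48/89) = -1 → non-residue.
(52/89) = -1 → non-residue.
(55/89) = +1 → QR.
Total quadratic residues among the 3: 1.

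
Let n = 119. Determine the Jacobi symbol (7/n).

0

Reciprocity: 7 ≡ 3 and 119 ≡ 3 (mod 4), so (7/119) = −(119/7).
Reduce top mod 7: now compute (0/7).
Top reduces to 0: gcd > 1, so the symbol is 0.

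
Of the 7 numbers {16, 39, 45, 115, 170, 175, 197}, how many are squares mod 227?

(16/227) = +1 → QR.
(39/227) = -1 → non-residue.
(45/227) = -1 → non-residue.
(115/227) = -1 → non-residue.
(170/227) = -1 → non-residue.
(175/227) = +1 → QR.
(197/227) = -1 → non-residue.
Total quadratic residues among the 7: 2.

2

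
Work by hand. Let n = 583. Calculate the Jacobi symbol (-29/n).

1

First reduce: -29 ≡ 554 (mod 583).
Pull out 2: since 583 ≡ 7 (mod 8), (2/583) = +1.
Reciprocity: 277 ≡ 1 and 583 ≡ 3 (mod 4), so (277/583) = +(583/277).
Reduce top mod 277: now compute (29/277).
Reciprocity: 29 ≡ 1 and 277 ≡ 1 (mod 4), so (29/277) = +(277/29).
Reduce top mod 29: now compute (16/29).
Pull out 2^4: since 29 ≡ 5 (mod 8), (2/29) = -1, so (2/29)^4 = +1.
Reached (1/29) = 1. Collecting the sign flips along the way, the symbol is +1.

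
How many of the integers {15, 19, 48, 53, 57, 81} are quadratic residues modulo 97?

3

(15/97) = -1 → non-residue.
(19/97) = -1 → non-residue.
(48/97) = +1 → QR.
(53/97) = +1 → QR.
(57/97) = -1 → non-residue.
(81/97) = +1 → QR.
Total quadratic residues among the 6: 3.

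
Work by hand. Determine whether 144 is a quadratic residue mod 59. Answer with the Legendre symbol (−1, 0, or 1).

1

Euler's criterion: (144/59) ≡ 26^29 (mod 59).
26^2 ≡ 27 (mod 59)
26^4 ≡ 21 (mod 59)
26^8 ≡ 28 (mod 59)
26^16 ≡ 17 (mod 59)
26^29 = 26^(16+8+4+1) ≡ 1 (mod 59).
Result is 1, so (144/59) = 1.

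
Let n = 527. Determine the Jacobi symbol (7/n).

-1

Reciprocity: 7 ≡ 3 and 527 ≡ 3 (mod 4), so (7/527) = −(527/7).
Reduce top mod 7: now compute (2/7).
Pull out 2: since 7 ≡ 7 (mod 8), (2/7) = +1.
Reached (1/7) = 1. Collecting the sign flips along the way, the symbol is -1.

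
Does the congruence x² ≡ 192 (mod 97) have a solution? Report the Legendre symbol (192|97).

1

First reduce: 192 ≡ 95 (mod 97).
Reciprocity: 95 ≡ 3 and 97 ≡ 1 (mod 4), so (95/97) = +(97/95).
Reduce top mod 95: now compute (2/95).
Pull out 2: since 95 ≡ 7 (mod 8), (2/95) = +1.
Reached (1/95) = 1. Collecting the sign flips along the way, the symbol is +1.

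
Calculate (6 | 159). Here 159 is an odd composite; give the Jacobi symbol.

0

Pull out 2: since 159 ≡ 7 (mod 8), (2/159) = +1.
Reciprocity: 3 ≡ 3 and 159 ≡ 3 (mod 4), so (3/159) = −(159/3).
Reduce top mod 3: now compute (0/3).
Top reduces to 0: gcd > 1, so the symbol is 0.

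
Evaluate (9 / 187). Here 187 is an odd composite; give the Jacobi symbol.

1

Reciprocity: 9 ≡ 1 and 187 ≡ 3 (mod 4), so (9/187) = +(187/9).
Reduce top mod 9: now compute (7/9).
Reciprocity: 7 ≡ 3 and 9 ≡ 1 (mod 4), so (7/9) = +(9/7).
Reduce top mod 7: now compute (2/7).
Pull out 2: since 7 ≡ 7 (mod 8), (2/7) = +1.
Reached (1/7) = 1. Collecting the sign flips along the way, the symbol is +1.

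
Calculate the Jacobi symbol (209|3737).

1

Reciprocity: 209 ≡ 1 and 3737 ≡ 1 (mod 4), so (209/3737) = +(3737/209).
Reduce top mod 209: now compute (184/209).
Pull out 2^3: since 209 ≡ 1 (mod 8), (2/209) = +1, so (2/209)^3 = +1.
Reciprocity: 23 ≡ 3 and 209 ≡ 1 (mod 4), so (23/209) = +(209/23).
Reduce top mod 23: now compute (2/23).
Pull out 2: since 23 ≡ 7 (mod 8), (2/23) = +1.
Reached (1/23) = 1. Collecting the sign flips along the way, the symbol is +1.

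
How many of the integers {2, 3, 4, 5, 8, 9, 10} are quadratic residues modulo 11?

4

(2/11) = -1 → non-residue.
(3/11) = +1 → QR.
(4/11) = +1 → QR.
(5/11) = +1 → QR.
(8/11) = -1 → non-residue.
(9/11) = +1 → QR.
(10/11) = -1 → non-residue.
Total quadratic residues among the 7: 4.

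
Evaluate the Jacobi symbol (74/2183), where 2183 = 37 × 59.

0

Pull out 2: since 2183 ≡ 7 (mod 8), (2/2183) = +1.
Reciprocity: 37 ≡ 1 and 2183 ≡ 3 (mod 4), so (37/2183) = +(2183/37).
Reduce top mod 37: now compute (0/37).
Top reduces to 0: gcd > 1, so the symbol is 0.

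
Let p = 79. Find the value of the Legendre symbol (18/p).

1

Euler's criterion: (18/79) ≡ 18^39 (mod 79).
18^2 ≡ 8 (mod 79)
18^4 ≡ 64 (mod 79)
18^8 ≡ 67 (mod 79)
18^16 ≡ 65 (mod 79)
18^32 ≡ 38 (mod 79)
18^39 = 18^(32+4+2+1) ≡ 1 (mod 79).
Result is 1, so (18/79) = 1.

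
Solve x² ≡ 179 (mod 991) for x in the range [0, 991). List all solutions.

Since 991 ≡ 3 (mod 4), a square root of 179 is 179^((991+1)/4) = 179^248 mod 991.
Repeated squaring: 179^2≡329, 179^4≡222, 179^8≡725, 179^16≡395, 179^32≡438, 179^64≡581, 179^128≡621 (mod 991).
179^248 = 179^(128+64+32+16+8) ≡ 223 (mod 991).
Check: 223² = 49729 ≡ 179 (mod 991). The two roots are 223 and 768.

223, 768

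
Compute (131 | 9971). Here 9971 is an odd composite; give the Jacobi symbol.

-1

Reciprocity: 131 ≡ 3 and 9971 ≡ 3 (mod 4), so (131/9971) = −(9971/131).
Reduce top mod 131: now compute (15/131).
Reciprocity: 15 ≡ 3 and 131 ≡ 3 (mod 4), so (15/131) = −(131/15).
Reduce top mod 15: now compute (11/15).
Reciprocity: 11 ≡ 3 and 15 ≡ 3 (mod 4), so (11/15) = −(15/11).
Reduce top mod 11: now compute (4/11).
Pull out 2^2: since 11 ≡ 3 (mod 8), (2/11) = -1, so (2/11)^2 = +1.
Reached (1/11) = 1. Collecting the sign flips along the way, the symbol is -1.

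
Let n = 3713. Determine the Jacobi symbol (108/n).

-1

Pull out 2^2: since 3713 ≡ 1 (mod 8), (2/3713) = +1, so (2/3713)^2 = +1.
Reciprocity: 27 ≡ 3 and 3713 ≡ 1 (mod 4), so (27/3713) = +(3713/27).
Reduce top mod 27: now compute (14/27).
Pull out 2: since 27 ≡ 3 (mod 8), (2/27) = -1.
Reciprocity: 7 ≡ 3 and 27 ≡ 3 (mod 4), so (7/27) = −(27/7).
Reduce top mod 7: now compute (6/7).
Pull out 2: since 7 ≡ 7 (mod 8), (2/7) = +1.
Reciprocity: 3 ≡ 3 and 7 ≡ 3 (mod 4), so (3/7) = −(7/3).
Reduce top mod 3: now compute (1/3).
Reached (1/3) = 1. Collecting the sign flips along the way, the symbol is -1.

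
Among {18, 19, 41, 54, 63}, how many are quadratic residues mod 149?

(18/149) = -1 → non-residue.
(19/149) = +1 → QR.
(41/149) = -1 → non-residue.
(54/149) = +1 → QR.
(63/149) = +1 → QR.
Total quadratic residues among the 5: 3.

3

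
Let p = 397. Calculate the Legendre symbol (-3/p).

First reduce: -3 ≡ 394 (mod 397).
Pull out 2: since 397 ≡ 5 (mod 8), (2/397) = -1.
Reciprocity: 197 ≡ 1 and 397 ≡ 1 (mod 4), so (197/397) = +(397/197).
Reduce top mod 197: now compute (3/197).
Reciprocity: 3 ≡ 3 and 197 ≡ 1 (mod 4), so (3/197) = +(197/3).
Reduce top mod 3: now compute (2/3).
Pull out 2: since 3 ≡ 3 (mod 8), (2/3) = -1.
Reached (1/3) = 1. Collecting the sign flips along the way, the symbol is +1.

1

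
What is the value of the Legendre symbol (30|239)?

Pull out 2: since 239 ≡ 7 (mod 8), (2/239) = +1.
Reciprocity: 15 ≡ 3 and 239 ≡ 3 (mod 4), so (15/239) = −(239/15).
Reduce top mod 15: now compute (14/15).
Pull out 2: since 15 ≡ 7 (mod 8), (2/15) = +1.
Reciprocity: 7 ≡ 3 and 15 ≡ 3 (mod 4), so (7/15) = −(15/7).
Reduce top mod 7: now compute (1/7).
Reached (1/7) = 1. Collecting the sign flips along the way, the symbol is +1.

1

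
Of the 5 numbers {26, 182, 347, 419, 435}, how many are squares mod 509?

1

(26/509) = +1 → QR.
(182/509) = -1 → non-residue.
(347/509) = -1 → non-residue.
(419/509) = -1 → non-residue.
(435/509) = -1 → non-residue.
Total quadratic residues among the 5: 1.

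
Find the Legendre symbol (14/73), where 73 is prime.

-1

Euler's criterion: (14/73) ≡ 14^36 (mod 73).
14^2 ≡ 50 (mod 73)
14^4 ≡ 18 (mod 73)
14^8 ≡ 32 (mod 73)
14^16 ≡ 2 (mod 73)
14^32 ≡ 4 (mod 73)
14^36 = 14^(32+4) ≡ 72 (mod 73).
Result is 72 ≡ −1, so (14/73) = −1.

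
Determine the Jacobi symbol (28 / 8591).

Pull out 2^2: since 8591 ≡ 7 (mod 8), (2/8591) = +1, so (2/8591)^2 = +1.
Reciprocity: 7 ≡ 3 and 8591 ≡ 3 (mod 4), so (7/8591) = −(8591/7).
Reduce top mod 7: now compute (2/7).
Pull out 2: since 7 ≡ 7 (mod 8), (2/7) = +1.
Reached (1/7) = 1. Collecting the sign flips along the way, the symbol is -1.

-1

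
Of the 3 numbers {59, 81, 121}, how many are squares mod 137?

(59/137) = +1 → QR.
(81/137) = +1 → QR.
(121/137) = +1 → QR.
Total quadratic residues among the 3: 3.

3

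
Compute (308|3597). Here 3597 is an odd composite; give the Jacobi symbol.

0

Pull out 2^2: since 3597 ≡ 5 (mod 8), (2/3597) = -1, so (2/3597)^2 = +1.
Reciprocity: 77 ≡ 1 and 3597 ≡ 1 (mod 4), so (77/3597) = +(3597/77).
Reduce top mod 77: now compute (55/77).
Reciprocity: 55 ≡ 3 and 77 ≡ 1 (mod 4), so (55/77) = +(77/55).
Reduce top mod 55: now compute (22/55).
Pull out 2: since 55 ≡ 7 (mod 8), (2/55) = +1.
Reciprocity: 11 ≡ 3 and 55 ≡ 3 (mod 4), so (11/55) = −(55/11).
Reduce top mod 11: now compute (0/11).
Top reduces to 0: gcd > 1, so the symbol is 0.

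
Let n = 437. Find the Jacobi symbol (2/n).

Pull out 2: since 437 ≡ 5 (mod 8), (2/437) = -1.
Reached (1/437) = 1. Collecting the sign flips along the way, the symbol is -1.

-1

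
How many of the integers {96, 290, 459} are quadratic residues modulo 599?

(96/599) = +1 → QR.
(290/599) = -1 → non-residue.
(459/599) = +1 → QR.
Total quadratic residues among the 3: 2.

2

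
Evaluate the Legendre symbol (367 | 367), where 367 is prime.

0

First reduce: 367 ≡ 0 (mod 367).
Top reduces to 0: gcd > 1, so the symbol is 0.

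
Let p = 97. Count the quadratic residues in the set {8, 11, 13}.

(8/97) = +1 → QR.
(11/97) = +1 → QR.
(13/97) = -1 → non-residue.
Total quadratic residues among the 3: 2.

2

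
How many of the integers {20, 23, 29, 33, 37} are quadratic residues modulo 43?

1

(20/43) = -1 → non-residue.
(23/43) = +1 → QR.
(29/43) = -1 → non-residue.
(33/43) = -1 → non-residue.
(37/43) = -1 → non-residue.
Total quadratic residues among the 5: 1.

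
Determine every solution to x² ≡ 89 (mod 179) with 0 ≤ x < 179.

39, 140

Since 179 ≡ 3 (mod 4), a square root of 89 is 89^((179+1)/4) = 89^45 mod 179.
Repeated squaring: 89^2≡45, 89^4≡56, 89^8≡93, 89^16≡57, 89^32≡27 (mod 179).
89^45 = 89^(32+8+4+1) ≡ 39 (mod 179).
Check: 39² = 1521 ≡ 89 (mod 179). The two roots are 39 and 140.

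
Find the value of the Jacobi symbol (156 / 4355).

Pull out 2^2: since 4355 ≡ 3 (mod 8), (2/4355) = -1, so (2/4355)^2 = +1.
Reciprocity: 39 ≡ 3 and 4355 ≡ 3 (mod 4), so (39/4355) = −(4355/39).
Reduce top mod 39: now compute (26/39).
Pull out 2: since 39 ≡ 7 (mod 8), (2/39) = +1.
Reciprocity: 13 ≡ 1 and 39 ≡ 3 (mod 4), so (13/39) = +(39/13).
Reduce top mod 13: now compute (0/13).
Top reduces to 0: gcd > 1, so the symbol is 0.

0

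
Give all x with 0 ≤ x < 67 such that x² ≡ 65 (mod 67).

20, 47

Since 67 ≡ 3 (mod 4), a square root of 65 is 65^((67+1)/4) = 65^17 mod 67.
Repeated squaring: 65^2≡4, 65^4≡16, 65^8≡55, 65^16≡10 (mod 67).
65^17 = 65^(16+1) ≡ 47 (mod 67).
Check: 47² = 2209 ≡ 65 (mod 67). The two roots are 20 and 47.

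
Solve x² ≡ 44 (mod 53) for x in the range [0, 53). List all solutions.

16, 37

53 ≡ 1 (mod 4), so we find a root by search.
Trying successive values, 16² = 256 ≡ 44 (mod 53). The other root is 53 − 16 = 37.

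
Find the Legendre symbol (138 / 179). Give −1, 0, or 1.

1

Euler's criterion: (138/179) ≡ 138^89 (mod 179).
138^2 ≡ 70 (mod 179)
138^4 ≡ 67 (mod 179)
138^8 ≡ 14 (mod 179)
138^16 ≡ 17 (mod 179)
138^32 ≡ 110 (mod 179)
138^64 ≡ 107 (mod 179)
138^89 = 138^(64+16+8+1) ≡ 1 (mod 179).
Result is 1, so (138/179) = 1.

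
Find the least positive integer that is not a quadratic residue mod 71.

(2/71) = +1, so 2 is a residue.
(3/71) = +1, so 3 is a residue.
(4/71) = +1, so 4 is a residue.
(5/71) = +1, so 5 is a residue.
(6/71) = +1, so 6 is a residue.
(7/71) = −1, so 7 is the smallest positive non-residue mod 71.

7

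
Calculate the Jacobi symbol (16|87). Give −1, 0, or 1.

1

Pull out 2^4: since 87 ≡ 7 (mod 8), (2/87) = +1, so (2/87)^4 = +1.
Reached (1/87) = 1. Collecting the sign flips along the way, the symbol is +1.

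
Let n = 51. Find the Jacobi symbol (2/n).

Pull out 2: since 51 ≡ 3 (mod 8), (2/51) = -1.
Reached (1/51) = 1. Collecting the sign flips along the way, the symbol is -1.

-1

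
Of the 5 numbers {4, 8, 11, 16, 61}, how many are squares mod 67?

(4/67) = +1 → QR.
(8/67) = -1 → non-residue.
(11/67) = -1 → non-residue.
(16/67) = +1 → QR.
(61/67) = -1 → non-residue.
Total quadratic residues among the 5: 2.

2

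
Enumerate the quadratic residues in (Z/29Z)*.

1, 4, 5, 6, 7, 9, 13, 16, 20, 22, 23, 24, 25, 28

Square k = 1,…,14 (k and 29−k give the same square):
1²=1, 2²=4, 3²=9, 4²=16, 5²=25, 6²≡7, 7²≡20, 8²≡6, 9²≡23, 10²≡13, 11²≡5, 12²≡28, 13²≡24, 14²≡22 (mod 29).
So the quadratic residues mod 29 are {1, 4, 5, 6, 7, 9, 13, 16, 20, 22, 23, 24, 25, 28}.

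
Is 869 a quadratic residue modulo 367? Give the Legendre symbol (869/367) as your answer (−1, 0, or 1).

First reduce: 869 ≡ 135 (mod 367).
Reciprocity: 135 ≡ 3 and 367 ≡ 3 (mod 4), so (135/367) = −(367/135).
Reduce top mod 135: now compute (97/135).
Reciprocity: 97 ≡ 1 and 135 ≡ 3 (mod 4), so (97/135) = +(135/97).
Reduce top mod 97: now compute (38/97).
Pull out 2: since 97 ≡ 1 (mod 8), (2/97) = +1.
Reciprocity: 19 ≡ 3 and 97 ≡ 1 (mod 4), so (19/97) = +(97/19).
Reduce top mod 19: now compute (2/19).
Pull out 2: since 19 ≡ 3 (mod 8), (2/19) = -1.
Reached (1/19) = 1. Collecting the sign flips along the way, the symbol is +1.

1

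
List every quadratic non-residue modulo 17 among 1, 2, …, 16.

3 5 6 7 10 11 12 14

Square k = 1,…,8 (k and 17−k give the same square):
1²=1, 2²=4, 3²=9, 4²=16, 5²≡8, 6²≡2, 7²≡15, 8²≡13 (mod 17).
The residues are {1, 2, 4, 8, 9, 13, 15, 16}; the non-residues are the remaining 8 nonzero classes.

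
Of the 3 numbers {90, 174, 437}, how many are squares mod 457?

(90/457) = -1 → non-residue.
(174/457) = +1 → QR.
(437/457) = -1 → non-residue.
Total quadratic residues among the 3: 1.

1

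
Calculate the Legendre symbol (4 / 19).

Euler's criterion: (4/19) ≡ 4^9 (mod 19).
4^2 ≡ 16 (mod 19)
4^4 ≡ 9 (mod 19)
4^8 ≡ 5 (mod 19)
4^9 = 4^(8+1) ≡ 1 (mod 19).
Result is 1, so (4/19) = 1.

1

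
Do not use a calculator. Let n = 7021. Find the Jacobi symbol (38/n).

1

Pull out 2: since 7021 ≡ 5 (mod 8), (2/7021) = -1.
Reciprocity: 19 ≡ 3 and 7021 ≡ 1 (mod 4), so (19/7021) = +(7021/19).
Reduce top mod 19: now compute (10/19).
Pull out 2: since 19 ≡ 3 (mod 8), (2/19) = -1.
Reciprocity: 5 ≡ 1 and 19 ≡ 3 (mod 4), so (5/19) = +(19/5).
Reduce top mod 5: now compute (4/5).
Pull out 2^2: since 5 ≡ 5 (mod 8), (2/5) = -1, so (2/5)^2 = +1.
Reached (1/5) = 1. Collecting the sign flips along the way, the symbol is +1.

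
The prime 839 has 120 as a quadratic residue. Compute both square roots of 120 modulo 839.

130, 709

Since 839 ≡ 3 (mod 4), a square root of 120 is 120^((839+1)/4) = 120^210 mod 839.
Repeated squaring: 120^2≡137, 120^4≡311, 120^8≡236, 120^16≡322, 120^32≡487, 120^64≡571, 120^128≡509 (mod 839).
120^210 = 120^(128+64+16+2) ≡ 709 (mod 839).
Check: 709² = 502681 ≡ 120 (mod 839). The two roots are 130 and 709.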